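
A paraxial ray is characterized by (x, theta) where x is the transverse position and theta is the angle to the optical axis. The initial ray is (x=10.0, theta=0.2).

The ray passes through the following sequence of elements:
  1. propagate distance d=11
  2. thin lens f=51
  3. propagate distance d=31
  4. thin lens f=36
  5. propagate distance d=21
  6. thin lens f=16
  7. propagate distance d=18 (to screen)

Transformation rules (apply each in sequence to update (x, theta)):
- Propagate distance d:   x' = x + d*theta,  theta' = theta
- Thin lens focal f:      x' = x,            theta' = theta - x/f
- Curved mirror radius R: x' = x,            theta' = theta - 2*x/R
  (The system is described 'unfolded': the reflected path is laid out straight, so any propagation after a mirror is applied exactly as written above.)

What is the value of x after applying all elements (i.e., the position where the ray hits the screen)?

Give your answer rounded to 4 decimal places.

Initial: x=10.0000 theta=0.2000
After 1 (propagate distance d=11): x=12.2000 theta=0.2000
After 2 (thin lens f=51): x=12.2000 theta=-2/51 (≈-0.0392)
After 3 (propagate distance d=31): x=2801/255 (≈10.9843) theta=-2/51 (≈-0.0392)
After 4 (thin lens f=36): x=2801/255 (≈10.9843) theta=-3161/9180 (≈-0.3443)
After 5 (propagate distance d=21): x=2297/612 (≈3.7533) theta=-3161/9180 (≈-0.3443)
After 6 (thin lens f=16): x=2297/612 (≈3.7533) theta=-85031/146880 (≈-0.5789)
After 7 (propagate distance d=18 (to screen)): x=-163213/24480 (≈-6.6672) theta=-85031/146880 (≈-0.5789)
Rounded to 4 decimal places: x = -6.6672

Answer: -6.6672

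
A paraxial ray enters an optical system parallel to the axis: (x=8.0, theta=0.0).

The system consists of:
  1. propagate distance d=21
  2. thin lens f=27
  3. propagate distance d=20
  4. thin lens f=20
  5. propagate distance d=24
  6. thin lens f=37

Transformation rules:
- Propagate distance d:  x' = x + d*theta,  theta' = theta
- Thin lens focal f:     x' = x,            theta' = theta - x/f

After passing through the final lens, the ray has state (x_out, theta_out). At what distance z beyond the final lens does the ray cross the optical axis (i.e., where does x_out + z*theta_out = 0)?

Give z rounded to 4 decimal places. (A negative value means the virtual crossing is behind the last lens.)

Answer: -38.2811

Derivation:
Initial: x=8.0000 theta=0.0000
After 1 (propagate distance d=21): x=8.0000 theta=0.0000
After 2 (thin lens f=27): x=8.0000 theta=-8/27 (≈-0.2963)
After 3 (propagate distance d=20): x=56/27 (≈2.0741) theta=-8/27 (≈-0.2963)
After 4 (thin lens f=20): x=56/27 (≈2.0741) theta=-0.4000
After 5 (propagate distance d=24): x=-1016/135 (≈-7.5259) theta=-0.4000
After 6 (thin lens f=37): x=-1016/135 (≈-7.5259) theta=-982/4995 (≈-0.1966)
z_focus = -x_out/theta_out = -(-1016/135)/(-982/4995) = -18796/491 ≈ -38.2811
Rounded to 4 decimal places: z = -38.2811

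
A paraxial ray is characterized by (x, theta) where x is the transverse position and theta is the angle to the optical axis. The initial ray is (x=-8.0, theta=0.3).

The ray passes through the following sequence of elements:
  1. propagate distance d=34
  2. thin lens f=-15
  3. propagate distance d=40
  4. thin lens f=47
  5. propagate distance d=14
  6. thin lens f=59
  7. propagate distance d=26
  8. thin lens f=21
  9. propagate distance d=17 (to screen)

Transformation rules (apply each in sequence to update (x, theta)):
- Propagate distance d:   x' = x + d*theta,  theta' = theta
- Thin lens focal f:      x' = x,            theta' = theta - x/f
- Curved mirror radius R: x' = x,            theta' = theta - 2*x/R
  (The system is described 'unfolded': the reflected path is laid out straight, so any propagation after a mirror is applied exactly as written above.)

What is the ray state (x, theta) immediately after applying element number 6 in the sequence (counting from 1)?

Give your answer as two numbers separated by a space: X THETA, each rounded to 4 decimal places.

Answer: 20.3427 -0.3251

Derivation:
Initial: x=-8.0000 theta=0.3000
After 1 (propagate distance d=34): x=2.2000 theta=0.3000
After 2 (thin lens f=-15): x=2.2000 theta=67/150 (≈0.4467)
After 3 (propagate distance d=40): x=301/15 (≈20.0667) theta=67/150 (≈0.4467)
After 4 (thin lens f=47): x=301/15 (≈20.0667) theta=139/7050 (≈0.0197)
After 5 (propagate distance d=14): x=71708/3525 (≈20.3427) theta=139/7050 (≈0.0197)
After 6 (thin lens f=59): x=71708/3525 (≈20.3427) theta=-27043/83190 (≈-0.3251)
Rounded to 4 decimal places: x = 20.3427, theta = -0.3251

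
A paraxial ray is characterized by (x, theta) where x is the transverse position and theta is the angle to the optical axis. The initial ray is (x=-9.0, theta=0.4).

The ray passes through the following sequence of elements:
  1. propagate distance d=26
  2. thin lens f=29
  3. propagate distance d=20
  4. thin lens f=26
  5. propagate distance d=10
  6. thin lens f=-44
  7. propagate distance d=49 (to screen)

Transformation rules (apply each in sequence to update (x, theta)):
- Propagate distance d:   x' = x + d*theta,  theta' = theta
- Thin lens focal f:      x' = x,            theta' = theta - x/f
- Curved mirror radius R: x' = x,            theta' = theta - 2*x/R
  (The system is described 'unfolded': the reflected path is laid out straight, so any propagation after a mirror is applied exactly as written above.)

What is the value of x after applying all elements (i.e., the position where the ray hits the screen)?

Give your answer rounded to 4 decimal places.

Initial: x=-9.0000 theta=0.4000
After 1 (propagate distance d=26): x=1.4000 theta=0.4000
After 2 (thin lens f=29): x=1.4000 theta=51/145 (≈0.3517)
After 3 (propagate distance d=20): x=1223/145 (≈8.4345) theta=51/145 (≈0.3517)
After 4 (thin lens f=26): x=1223/145 (≈8.4345) theta=103/3770 (≈0.0273)
After 5 (propagate distance d=10): x=566/65 (≈8.7077) theta=103/3770 (≈0.0273)
After 6 (thin lens f=-44): x=566/65 (≈8.7077) theta=934/4147 (≈0.2252)
After 7 (propagate distance d=49 (to screen)): x=409384/20735 (≈19.7436) theta=934/4147 (≈0.2252)
Rounded to 4 decimal places: x = 19.7436

Answer: 19.7436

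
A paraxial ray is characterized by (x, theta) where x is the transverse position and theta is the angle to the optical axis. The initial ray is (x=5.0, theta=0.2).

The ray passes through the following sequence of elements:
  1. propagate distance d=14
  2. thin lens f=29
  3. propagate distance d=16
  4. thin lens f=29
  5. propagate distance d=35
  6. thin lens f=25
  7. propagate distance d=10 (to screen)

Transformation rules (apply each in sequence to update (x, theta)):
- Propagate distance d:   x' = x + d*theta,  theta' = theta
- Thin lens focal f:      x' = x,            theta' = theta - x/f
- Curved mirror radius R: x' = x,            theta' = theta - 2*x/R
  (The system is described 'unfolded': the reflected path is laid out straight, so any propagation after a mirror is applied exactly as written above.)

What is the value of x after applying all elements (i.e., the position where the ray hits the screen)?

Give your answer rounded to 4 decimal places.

Initial: x=5.0000 theta=0.2000
After 1 (propagate distance d=14): x=7.8000 theta=0.2000
After 2 (thin lens f=29): x=7.8000 theta=-2/29 (≈-0.0690)
After 3 (propagate distance d=16): x=971/145 (≈6.6966) theta=-2/29 (≈-0.0690)
After 4 (thin lens f=29): x=971/145 (≈6.6966) theta=-1261/4205 (≈-0.2999)
After 5 (propagate distance d=35): x=-15976/4205 (≈-3.7993) theta=-1261/4205 (≈-0.2999)
After 6 (thin lens f=25): x=-15976/4205 (≈-3.7993) theta=-15549/105125 (≈-0.1479)
After 7 (propagate distance d=10 (to screen)): x=-110978/21025 (≈-5.2784) theta=-15549/105125 (≈-0.1479)
Rounded to 4 decimal places: x = -5.2784

Answer: -5.2784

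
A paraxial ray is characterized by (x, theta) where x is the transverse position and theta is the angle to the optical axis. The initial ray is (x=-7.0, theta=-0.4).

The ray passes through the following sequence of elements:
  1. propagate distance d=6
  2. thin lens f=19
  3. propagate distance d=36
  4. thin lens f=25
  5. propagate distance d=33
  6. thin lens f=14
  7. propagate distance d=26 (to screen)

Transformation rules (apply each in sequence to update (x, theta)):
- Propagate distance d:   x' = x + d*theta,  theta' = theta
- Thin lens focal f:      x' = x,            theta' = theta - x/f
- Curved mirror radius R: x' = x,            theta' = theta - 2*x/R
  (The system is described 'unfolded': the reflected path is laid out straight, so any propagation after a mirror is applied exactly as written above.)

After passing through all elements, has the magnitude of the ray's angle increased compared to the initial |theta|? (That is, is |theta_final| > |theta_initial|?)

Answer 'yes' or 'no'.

Answer: no

Derivation:
Initial: x=-7.0000 theta=-0.4000
After 1 (propagate distance d=6): x=-9.4000 theta=-0.4000
After 2 (thin lens f=19): x=-9.4000 theta=9/95 (≈0.0947)
After 3 (propagate distance d=36): x=-569/95 (≈-5.9895) theta=9/95 (≈0.0947)
After 4 (thin lens f=25): x=-569/95 (≈-5.9895) theta=794/2375 (≈0.3343)
After 5 (propagate distance d=33): x=11977/2375 (≈5.0429) theta=794/2375 (≈0.3343)
After 6 (thin lens f=14): x=11977/2375 (≈5.0429) theta=-123/4750 (≈-0.0259)
After 7 (propagate distance d=26 (to screen)): x=10378/2375 (≈4.3697) theta=-123/4750 (≈-0.0259)
|theta_initial|=0.4000 |theta_final|=123/4750 (≈0.0259) -> not increased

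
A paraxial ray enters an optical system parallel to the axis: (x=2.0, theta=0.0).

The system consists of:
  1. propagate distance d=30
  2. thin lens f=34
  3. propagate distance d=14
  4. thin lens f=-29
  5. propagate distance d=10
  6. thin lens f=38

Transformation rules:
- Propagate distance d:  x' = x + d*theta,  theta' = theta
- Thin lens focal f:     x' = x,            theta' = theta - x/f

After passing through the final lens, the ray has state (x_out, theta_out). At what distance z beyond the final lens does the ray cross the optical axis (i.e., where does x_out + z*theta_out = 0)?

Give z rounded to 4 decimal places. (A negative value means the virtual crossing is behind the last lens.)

Answer: 22.3798

Derivation:
Initial: x=2.0000 theta=0.0000
After 1 (propagate distance d=30): x=2.0000 theta=0.0000
After 2 (thin lens f=34): x=2.0000 theta=-1/17 (≈-0.0588)
After 3 (propagate distance d=14): x=20/17 (≈1.1765) theta=-1/17 (≈-0.0588)
After 4 (thin lens f=-29): x=20/17 (≈1.1765) theta=-9/493 (≈-0.0183)
After 5 (propagate distance d=10): x=490/493 (≈0.9939) theta=-9/493 (≈-0.0183)
After 6 (thin lens f=38): x=490/493 (≈0.9939) theta=-416/9367 (≈-0.0444)
z_focus = -x_out/theta_out = -(490/493)/(-416/9367) = 4655/208 ≈ 22.3798
Rounded to 4 decimal places: z = 22.3798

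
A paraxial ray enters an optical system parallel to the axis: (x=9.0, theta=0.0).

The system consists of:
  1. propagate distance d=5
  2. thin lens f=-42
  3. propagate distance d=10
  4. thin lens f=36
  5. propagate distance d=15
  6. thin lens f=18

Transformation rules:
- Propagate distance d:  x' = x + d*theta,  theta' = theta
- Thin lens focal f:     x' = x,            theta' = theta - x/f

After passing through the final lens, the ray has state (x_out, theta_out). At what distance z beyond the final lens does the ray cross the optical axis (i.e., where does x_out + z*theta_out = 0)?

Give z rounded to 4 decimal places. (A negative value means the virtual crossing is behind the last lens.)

Answer: 15.3000

Derivation:
Initial: x=9.0000 theta=0.0000
After 1 (propagate distance d=5): x=9.0000 theta=0.0000
After 2 (thin lens f=-42): x=9.0000 theta=3/14 (≈0.2143)
After 3 (propagate distance d=10): x=78/7 (≈11.1429) theta=3/14 (≈0.2143)
After 4 (thin lens f=36): x=78/7 (≈11.1429) theta=-2/21 (≈-0.0952)
After 5 (propagate distance d=15): x=68/7 (≈9.7143) theta=-2/21 (≈-0.0952)
After 6 (thin lens f=18): x=68/7 (≈9.7143) theta=-40/63 (≈-0.6349)
z_focus = -x_out/theta_out = -(68/7)/(-40/63) = 15.3000
Rounded to 4 decimal places: z = 15.3000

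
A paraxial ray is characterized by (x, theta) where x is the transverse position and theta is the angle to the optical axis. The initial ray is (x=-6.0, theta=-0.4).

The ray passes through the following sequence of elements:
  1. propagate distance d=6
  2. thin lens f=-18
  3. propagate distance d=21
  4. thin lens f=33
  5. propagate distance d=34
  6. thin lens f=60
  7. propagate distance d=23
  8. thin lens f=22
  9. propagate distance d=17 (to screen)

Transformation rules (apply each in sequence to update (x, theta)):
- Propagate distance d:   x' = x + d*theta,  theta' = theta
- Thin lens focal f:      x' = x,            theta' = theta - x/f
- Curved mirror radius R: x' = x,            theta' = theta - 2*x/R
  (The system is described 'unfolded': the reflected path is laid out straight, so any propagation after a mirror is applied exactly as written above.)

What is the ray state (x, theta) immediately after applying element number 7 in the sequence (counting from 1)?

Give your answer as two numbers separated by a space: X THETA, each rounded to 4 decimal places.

Initial: x=-6.0000 theta=-0.4000
After 1 (propagate distance d=6): x=-8.4000 theta=-0.4000
After 2 (thin lens f=-18): x=-8.4000 theta=-13/15 (≈-0.8667)
After 3 (propagate distance d=21): x=-26.6000 theta=-13/15 (≈-0.8667)
After 4 (thin lens f=33): x=-26.6000 theta=-2/33 (≈-0.0606)
After 5 (propagate distance d=34): x=-4729/165 (≈-28.6606) theta=-2/33 (≈-0.0606)
After 6 (thin lens f=60): x=-4729/165 (≈-28.6606) theta=4129/9900 (≈0.4171)
After 7 (propagate distance d=23): x=-188773/9900 (≈-19.0680) theta=4129/9900 (≈0.4171)
Rounded to 4 decimal places: x = -19.0680, theta = 0.4171

Answer: -19.0680 0.4171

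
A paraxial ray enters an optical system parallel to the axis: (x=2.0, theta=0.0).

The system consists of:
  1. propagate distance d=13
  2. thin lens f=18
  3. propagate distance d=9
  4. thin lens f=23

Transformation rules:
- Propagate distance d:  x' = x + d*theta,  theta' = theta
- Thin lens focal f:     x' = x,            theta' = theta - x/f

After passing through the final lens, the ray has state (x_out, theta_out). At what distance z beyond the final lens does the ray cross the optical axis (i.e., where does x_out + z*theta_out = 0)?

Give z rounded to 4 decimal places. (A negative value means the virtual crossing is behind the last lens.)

Answer: 6.4688

Derivation:
Initial: x=2.0000 theta=0.0000
After 1 (propagate distance d=13): x=2.0000 theta=0.0000
After 2 (thin lens f=18): x=2.0000 theta=-1/9 (≈-0.1111)
After 3 (propagate distance d=9): x=1.0000 theta=-1/9 (≈-0.1111)
After 4 (thin lens f=23): x=1.0000 theta=-32/207 (≈-0.1546)
z_focus = -x_out/theta_out = -(1.0000)/(-32/207) = 207/32 ≈ 6.4688
Rounded to 4 decimal places: z = 6.4688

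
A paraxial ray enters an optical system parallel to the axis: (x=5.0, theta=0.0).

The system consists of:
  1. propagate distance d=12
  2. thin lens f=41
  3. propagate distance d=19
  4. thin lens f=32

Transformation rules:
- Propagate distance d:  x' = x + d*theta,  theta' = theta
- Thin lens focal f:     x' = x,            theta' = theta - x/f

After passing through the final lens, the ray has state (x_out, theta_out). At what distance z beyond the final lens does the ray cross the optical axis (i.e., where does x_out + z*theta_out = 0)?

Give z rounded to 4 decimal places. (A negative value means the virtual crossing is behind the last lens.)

Answer: 13.0370

Derivation:
Initial: x=5.0000 theta=0.0000
After 1 (propagate distance d=12): x=5.0000 theta=0.0000
After 2 (thin lens f=41): x=5.0000 theta=-5/41 (≈-0.1220)
After 3 (propagate distance d=19): x=110/41 (≈2.6829) theta=-5/41 (≈-0.1220)
After 4 (thin lens f=32): x=110/41 (≈2.6829) theta=-135/656 (≈-0.2058)
z_focus = -x_out/theta_out = -(110/41)/(-135/656) = 352/27 ≈ 13.0370
Rounded to 4 decimal places: z = 13.0370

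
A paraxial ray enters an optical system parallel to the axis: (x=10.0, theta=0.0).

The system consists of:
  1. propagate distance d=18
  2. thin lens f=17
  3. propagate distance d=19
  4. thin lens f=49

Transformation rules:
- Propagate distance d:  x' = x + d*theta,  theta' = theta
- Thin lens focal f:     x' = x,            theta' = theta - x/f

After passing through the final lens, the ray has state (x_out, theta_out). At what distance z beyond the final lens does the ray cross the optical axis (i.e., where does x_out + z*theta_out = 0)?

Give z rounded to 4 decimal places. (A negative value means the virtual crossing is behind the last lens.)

Answer: -2.0851

Derivation:
Initial: x=10.0000 theta=0.0000
After 1 (propagate distance d=18): x=10.0000 theta=0.0000
After 2 (thin lens f=17): x=10.0000 theta=-10/17 (≈-0.5882)
After 3 (propagate distance d=19): x=-20/17 (≈-1.1765) theta=-10/17 (≈-0.5882)
After 4 (thin lens f=49): x=-20/17 (≈-1.1765) theta=-470/833 (≈-0.5642)
z_focus = -x_out/theta_out = -(-20/17)/(-470/833) = -98/47 ≈ -2.0851
Rounded to 4 decimal places: z = -2.0851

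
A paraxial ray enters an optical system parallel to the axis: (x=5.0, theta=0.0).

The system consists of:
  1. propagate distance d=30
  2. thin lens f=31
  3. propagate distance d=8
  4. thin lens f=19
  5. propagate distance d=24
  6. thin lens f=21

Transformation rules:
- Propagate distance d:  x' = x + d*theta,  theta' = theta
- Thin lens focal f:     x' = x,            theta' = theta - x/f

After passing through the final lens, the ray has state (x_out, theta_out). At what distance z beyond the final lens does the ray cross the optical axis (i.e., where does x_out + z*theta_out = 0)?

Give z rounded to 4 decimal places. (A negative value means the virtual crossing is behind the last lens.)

Answer: -38.5563

Derivation:
Initial: x=5.0000 theta=0.0000
After 1 (propagate distance d=30): x=5.0000 theta=0.0000
After 2 (thin lens f=31): x=5.0000 theta=-5/31 (≈-0.1613)
After 3 (propagate distance d=8): x=115/31 (≈3.7097) theta=-5/31 (≈-0.1613)
After 4 (thin lens f=19): x=115/31 (≈3.7097) theta=-210/589 (≈-0.3565)
After 5 (propagate distance d=24): x=-2855/589 (≈-4.8472) theta=-210/589 (≈-0.3565)
After 6 (thin lens f=21): x=-2855/589 (≈-4.8472) theta=-1555/12369 (≈-0.1257)
z_focus = -x_out/theta_out = -(-2855/589)/(-1555/12369) = -11991/311 ≈ -38.5563
Rounded to 4 decimal places: z = -38.5563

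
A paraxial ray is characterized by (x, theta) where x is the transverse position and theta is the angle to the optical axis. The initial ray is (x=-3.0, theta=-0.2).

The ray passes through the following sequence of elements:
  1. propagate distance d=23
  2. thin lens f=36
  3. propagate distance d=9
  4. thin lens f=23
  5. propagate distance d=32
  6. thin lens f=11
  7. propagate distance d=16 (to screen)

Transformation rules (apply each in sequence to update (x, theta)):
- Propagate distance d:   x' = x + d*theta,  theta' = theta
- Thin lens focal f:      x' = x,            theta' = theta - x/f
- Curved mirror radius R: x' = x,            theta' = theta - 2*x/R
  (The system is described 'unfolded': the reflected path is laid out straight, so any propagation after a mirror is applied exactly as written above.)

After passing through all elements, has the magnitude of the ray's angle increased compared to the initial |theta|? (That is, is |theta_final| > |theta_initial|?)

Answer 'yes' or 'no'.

Initial: x=-3.0000 theta=-0.2000
After 1 (propagate distance d=23): x=-7.6000 theta=-0.2000
After 2 (thin lens f=36): x=-7.6000 theta=1/90 (≈0.0111)
After 3 (propagate distance d=9): x=-7.5000 theta=1/90 (≈0.0111)
After 4 (thin lens f=23): x=-7.5000 theta=349/1035 (≈0.3372)
After 5 (propagate distance d=32): x=6811/2070 (≈3.2903) theta=349/1035 (≈0.3372)
After 6 (thin lens f=11): x=6811/2070 (≈3.2903) theta=289/7590 (≈0.0381)
After 7 (propagate distance d=16 (to screen)): x=88793/22770 (≈3.8996) theta=289/7590 (≈0.0381)
|theta_initial|=0.2000 |theta_final|=289/7590 (≈0.0381) -> not increased

Answer: no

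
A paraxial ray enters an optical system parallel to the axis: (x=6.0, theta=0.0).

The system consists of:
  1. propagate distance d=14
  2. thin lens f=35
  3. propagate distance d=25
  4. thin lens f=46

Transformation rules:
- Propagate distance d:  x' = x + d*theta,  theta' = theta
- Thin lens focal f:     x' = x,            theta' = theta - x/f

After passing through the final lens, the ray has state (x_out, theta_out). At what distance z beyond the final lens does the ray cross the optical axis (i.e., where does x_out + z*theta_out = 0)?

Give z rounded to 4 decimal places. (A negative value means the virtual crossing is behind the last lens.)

Initial: x=6.0000 theta=0.0000
After 1 (propagate distance d=14): x=6.0000 theta=0.0000
After 2 (thin lens f=35): x=6.0000 theta=-6/35 (≈-0.1714)
After 3 (propagate distance d=25): x=12/7 (≈1.7143) theta=-6/35 (≈-0.1714)
After 4 (thin lens f=46): x=12/7 (≈1.7143) theta=-24/115 (≈-0.2087)
z_focus = -x_out/theta_out = -(12/7)/(-24/115) = 115/14 ≈ 8.2143
Rounded to 4 decimal places: z = 8.2143

Answer: 8.2143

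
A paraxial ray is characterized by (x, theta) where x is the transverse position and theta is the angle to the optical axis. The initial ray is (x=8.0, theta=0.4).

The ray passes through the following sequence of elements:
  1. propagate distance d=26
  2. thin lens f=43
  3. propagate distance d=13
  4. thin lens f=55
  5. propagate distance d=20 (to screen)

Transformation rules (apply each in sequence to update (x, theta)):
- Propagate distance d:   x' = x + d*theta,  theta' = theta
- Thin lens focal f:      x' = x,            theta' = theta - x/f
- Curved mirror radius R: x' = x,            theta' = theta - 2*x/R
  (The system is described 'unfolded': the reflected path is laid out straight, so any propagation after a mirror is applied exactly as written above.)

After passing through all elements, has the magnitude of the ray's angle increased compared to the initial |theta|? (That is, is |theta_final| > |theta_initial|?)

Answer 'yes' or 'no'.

Answer: no

Derivation:
Initial: x=8.0000 theta=0.4000
After 1 (propagate distance d=26): x=18.4000 theta=0.4000
After 2 (thin lens f=43): x=18.4000 theta=-6/215 (≈-0.0279)
After 3 (propagate distance d=13): x=3878/215 (≈18.0372) theta=-6/215 (≈-0.0279)
After 4 (thin lens f=55): x=3878/215 (≈18.0372) theta=-4208/11825 (≈-0.3559)
After 5 (propagate distance d=20 (to screen)): x=25826/2365 (≈10.9201) theta=-4208/11825 (≈-0.3559)
|theta_initial|=0.4000 |theta_final|=4208/11825 (≈0.3559) -> not increased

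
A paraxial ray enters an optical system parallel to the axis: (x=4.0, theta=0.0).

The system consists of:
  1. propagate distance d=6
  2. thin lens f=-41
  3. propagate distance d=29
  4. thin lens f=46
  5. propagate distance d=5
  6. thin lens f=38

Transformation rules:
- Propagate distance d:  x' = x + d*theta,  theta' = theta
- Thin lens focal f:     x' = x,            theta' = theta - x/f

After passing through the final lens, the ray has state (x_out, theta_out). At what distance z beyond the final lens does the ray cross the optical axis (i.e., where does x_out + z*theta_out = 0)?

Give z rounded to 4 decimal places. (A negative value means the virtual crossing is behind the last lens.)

Answer: 29.3619

Derivation:
Initial: x=4.0000 theta=0.0000
After 1 (propagate distance d=6): x=4.0000 theta=0.0000
After 2 (thin lens f=-41): x=4.0000 theta=4/41 (≈0.0976)
After 3 (propagate distance d=29): x=280/41 (≈6.8293) theta=4/41 (≈0.0976)
After 4 (thin lens f=46): x=280/41 (≈6.8293) theta=-48/943 (≈-0.0509)
After 5 (propagate distance d=5): x=6200/943 (≈6.5748) theta=-48/943 (≈-0.0509)
After 6 (thin lens f=38): x=6200/943 (≈6.5748) theta=-4012/17917 (≈-0.2239)
z_focus = -x_out/theta_out = -(6200/943)/(-4012/17917) = 29450/1003 ≈ 29.3619
Rounded to 4 decimal places: z = 29.3619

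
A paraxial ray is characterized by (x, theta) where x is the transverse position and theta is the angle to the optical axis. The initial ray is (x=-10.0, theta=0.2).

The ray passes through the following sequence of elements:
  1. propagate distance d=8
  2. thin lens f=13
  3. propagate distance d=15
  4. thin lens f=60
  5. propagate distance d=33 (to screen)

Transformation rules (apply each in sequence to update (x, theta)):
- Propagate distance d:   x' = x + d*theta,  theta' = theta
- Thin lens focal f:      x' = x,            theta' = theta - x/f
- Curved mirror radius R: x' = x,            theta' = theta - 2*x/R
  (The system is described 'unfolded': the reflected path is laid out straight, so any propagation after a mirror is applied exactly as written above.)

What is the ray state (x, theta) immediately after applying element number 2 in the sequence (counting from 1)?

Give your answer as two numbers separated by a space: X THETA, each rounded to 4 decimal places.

Answer: -8.4000 0.8462

Derivation:
Initial: x=-10.0000 theta=0.2000
After 1 (propagate distance d=8): x=-8.4000 theta=0.2000
After 2 (thin lens f=13): x=-8.4000 theta=11/13 (≈0.8462)
Rounded to 4 decimal places: x = -8.4000, theta = 0.8462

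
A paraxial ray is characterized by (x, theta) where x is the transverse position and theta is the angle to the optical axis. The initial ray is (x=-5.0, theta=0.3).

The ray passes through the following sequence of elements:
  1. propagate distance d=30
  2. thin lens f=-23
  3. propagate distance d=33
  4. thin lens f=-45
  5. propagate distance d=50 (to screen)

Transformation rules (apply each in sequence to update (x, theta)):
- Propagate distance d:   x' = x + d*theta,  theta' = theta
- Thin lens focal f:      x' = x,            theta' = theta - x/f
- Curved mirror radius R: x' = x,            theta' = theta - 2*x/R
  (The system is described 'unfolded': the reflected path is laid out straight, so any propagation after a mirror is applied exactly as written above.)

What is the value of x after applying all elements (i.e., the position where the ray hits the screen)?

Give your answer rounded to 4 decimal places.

Initial: x=-5.0000 theta=0.3000
After 1 (propagate distance d=30): x=4.0000 theta=0.3000
After 2 (thin lens f=-23): x=4.0000 theta=109/230 (≈0.4739)
After 3 (propagate distance d=33): x=4517/230 (≈19.6391) theta=109/230 (≈0.4739)
After 4 (thin lens f=-45): x=4517/230 (≈19.6391) theta=4711/5175 (≈0.9103)
After 5 (propagate distance d=50 (to screen)): x=134873/2070 (≈65.1560) theta=4711/5175 (≈0.9103)
Rounded to 4 decimal places: x = 65.1560

Answer: 65.1560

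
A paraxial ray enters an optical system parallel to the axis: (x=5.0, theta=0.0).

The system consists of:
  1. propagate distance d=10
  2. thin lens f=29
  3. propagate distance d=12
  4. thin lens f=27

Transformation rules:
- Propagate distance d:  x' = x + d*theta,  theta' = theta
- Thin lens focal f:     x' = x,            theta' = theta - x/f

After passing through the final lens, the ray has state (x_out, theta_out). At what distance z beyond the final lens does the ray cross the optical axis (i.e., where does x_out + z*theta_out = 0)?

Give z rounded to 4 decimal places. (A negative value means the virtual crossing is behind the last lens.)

Initial: x=5.0000 theta=0.0000
After 1 (propagate distance d=10): x=5.0000 theta=0.0000
After 2 (thin lens f=29): x=5.0000 theta=-5/29 (≈-0.1724)
After 3 (propagate distance d=12): x=85/29 (≈2.9310) theta=-5/29 (≈-0.1724)
After 4 (thin lens f=27): x=85/29 (≈2.9310) theta=-220/783 (≈-0.2810)
z_focus = -x_out/theta_out = -(85/29)/(-220/783) = 459/44 ≈ 10.4318
Rounded to 4 decimal places: z = 10.4318

Answer: 10.4318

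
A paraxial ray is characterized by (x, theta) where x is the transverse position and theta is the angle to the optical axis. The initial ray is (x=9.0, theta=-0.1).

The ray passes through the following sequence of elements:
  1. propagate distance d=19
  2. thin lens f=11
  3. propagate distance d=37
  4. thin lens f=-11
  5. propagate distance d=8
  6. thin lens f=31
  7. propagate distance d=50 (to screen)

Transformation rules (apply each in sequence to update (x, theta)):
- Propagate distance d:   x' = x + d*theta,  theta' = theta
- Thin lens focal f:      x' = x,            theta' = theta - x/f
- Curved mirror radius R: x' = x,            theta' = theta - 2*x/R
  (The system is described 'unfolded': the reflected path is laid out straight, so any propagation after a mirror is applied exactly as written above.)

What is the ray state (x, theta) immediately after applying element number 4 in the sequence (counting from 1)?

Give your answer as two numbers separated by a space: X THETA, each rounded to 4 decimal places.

Answer: -20.4818 -2.6074

Derivation:
Initial: x=9.0000 theta=-0.1000
After 1 (propagate distance d=19): x=7.1000 theta=-0.1000
After 2 (thin lens f=11): x=7.1000 theta=-41/55 (≈-0.7455)
After 3 (propagate distance d=37): x=-2253/110 (≈-20.4818) theta=-41/55 (≈-0.7455)
After 4 (thin lens f=-11): x=-2253/110 (≈-20.4818) theta=-631/242 (≈-2.6074)
Rounded to 4 decimal places: x = -20.4818, theta = -2.6074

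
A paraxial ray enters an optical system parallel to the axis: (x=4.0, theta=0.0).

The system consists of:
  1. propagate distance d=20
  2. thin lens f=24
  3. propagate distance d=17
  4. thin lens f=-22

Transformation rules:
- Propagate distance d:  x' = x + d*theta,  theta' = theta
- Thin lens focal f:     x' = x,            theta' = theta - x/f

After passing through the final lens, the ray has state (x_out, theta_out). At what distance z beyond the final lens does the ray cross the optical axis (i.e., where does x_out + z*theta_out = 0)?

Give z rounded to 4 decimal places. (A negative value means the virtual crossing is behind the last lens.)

Answer: 10.2667

Derivation:
Initial: x=4.0000 theta=0.0000
After 1 (propagate distance d=20): x=4.0000 theta=0.0000
After 2 (thin lens f=24): x=4.0000 theta=-1/6 (≈-0.1667)
After 3 (propagate distance d=17): x=7/6 (≈1.1667) theta=-1/6 (≈-0.1667)
After 4 (thin lens f=-22): x=7/6 (≈1.1667) theta=-5/44 (≈-0.1136)
z_focus = -x_out/theta_out = -(7/6)/(-5/44) = 154/15 ≈ 10.2667
Rounded to 4 decimal places: z = 10.2667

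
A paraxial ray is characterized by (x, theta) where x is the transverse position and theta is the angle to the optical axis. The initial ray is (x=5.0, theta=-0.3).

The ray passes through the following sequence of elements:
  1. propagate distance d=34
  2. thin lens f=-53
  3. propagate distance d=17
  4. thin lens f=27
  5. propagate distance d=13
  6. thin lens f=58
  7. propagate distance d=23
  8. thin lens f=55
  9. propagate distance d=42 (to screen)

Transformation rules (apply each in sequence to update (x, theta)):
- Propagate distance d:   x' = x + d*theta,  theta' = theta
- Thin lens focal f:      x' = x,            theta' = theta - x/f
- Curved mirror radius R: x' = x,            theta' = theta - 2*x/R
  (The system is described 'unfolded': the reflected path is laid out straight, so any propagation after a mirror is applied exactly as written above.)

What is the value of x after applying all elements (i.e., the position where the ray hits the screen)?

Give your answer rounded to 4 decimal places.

Answer: 8.7596

Derivation:
Initial: x=5.0000 theta=-0.3000
After 1 (propagate distance d=34): x=-5.2000 theta=-0.3000
After 2 (thin lens f=-53): x=-5.2000 theta=-211/530 (≈-0.3981)
After 3 (propagate distance d=17): x=-6343/530 (≈-11.9679) theta=-211/530 (≈-0.3981)
After 4 (thin lens f=27): x=-6343/530 (≈-11.9679) theta=323/7155 (≈0.0451)
After 5 (propagate distance d=13): x=-162863/14310 (≈-11.3811) theta=323/7155 (≈0.0451)
After 6 (thin lens f=58): x=-162863/14310 (≈-11.3811) theta=22259/92220 (≈0.2414)
After 7 (propagate distance d=23): x=-4838441/829980 (≈-5.8296) theta=22259/92220 (≈0.2414)
After 8 (thin lens f=55): x=-4838441/829980 (≈-5.8296) theta=149591/430650 (≈0.3474)
After 9 (propagate distance d=42 (to screen)): x=399864877/45648900 (≈8.7596) theta=149591/430650 (≈0.3474)
Rounded to 4 decimal places: x = 8.7596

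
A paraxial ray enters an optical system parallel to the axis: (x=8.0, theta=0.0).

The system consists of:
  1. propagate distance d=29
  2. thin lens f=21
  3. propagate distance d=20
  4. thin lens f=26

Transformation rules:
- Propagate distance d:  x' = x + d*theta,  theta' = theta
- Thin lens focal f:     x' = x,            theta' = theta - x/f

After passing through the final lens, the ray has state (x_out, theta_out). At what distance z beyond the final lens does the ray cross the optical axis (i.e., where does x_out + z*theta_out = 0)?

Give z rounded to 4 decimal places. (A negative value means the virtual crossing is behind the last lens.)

Answer: 0.9630

Derivation:
Initial: x=8.0000 theta=0.0000
After 1 (propagate distance d=29): x=8.0000 theta=0.0000
After 2 (thin lens f=21): x=8.0000 theta=-8/21 (≈-0.3810)
After 3 (propagate distance d=20): x=8/21 (≈0.3810) theta=-8/21 (≈-0.3810)
After 4 (thin lens f=26): x=8/21 (≈0.3810) theta=-36/91 (≈-0.3956)
z_focus = -x_out/theta_out = -(8/21)/(-36/91) = 26/27 ≈ 0.9630
Rounded to 4 decimal places: z = 0.9630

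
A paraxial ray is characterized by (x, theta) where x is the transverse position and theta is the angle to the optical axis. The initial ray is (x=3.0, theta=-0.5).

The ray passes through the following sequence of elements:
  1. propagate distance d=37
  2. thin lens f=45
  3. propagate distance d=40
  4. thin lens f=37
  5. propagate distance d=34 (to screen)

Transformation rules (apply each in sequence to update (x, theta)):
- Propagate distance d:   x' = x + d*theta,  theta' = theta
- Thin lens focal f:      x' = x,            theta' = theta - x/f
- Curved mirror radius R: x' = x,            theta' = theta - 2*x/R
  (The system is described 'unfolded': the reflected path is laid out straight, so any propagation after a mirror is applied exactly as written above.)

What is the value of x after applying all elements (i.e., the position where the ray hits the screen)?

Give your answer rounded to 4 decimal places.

Initial: x=3.0000 theta=-0.5000
After 1 (propagate distance d=37): x=-15.5000 theta=-0.5000
After 2 (thin lens f=45): x=-15.5000 theta=-7/45 (≈-0.1556)
After 3 (propagate distance d=40): x=-391/18 (≈-21.7222) theta=-7/45 (≈-0.1556)
After 4 (thin lens f=37): x=-391/18 (≈-21.7222) theta=479/1110 (≈0.4315)
After 5 (propagate distance d=34 (to screen)): x=-23477/3330 (≈-7.0502) theta=479/1110 (≈0.4315)
Rounded to 4 decimal places: x = -7.0502

Answer: -7.0502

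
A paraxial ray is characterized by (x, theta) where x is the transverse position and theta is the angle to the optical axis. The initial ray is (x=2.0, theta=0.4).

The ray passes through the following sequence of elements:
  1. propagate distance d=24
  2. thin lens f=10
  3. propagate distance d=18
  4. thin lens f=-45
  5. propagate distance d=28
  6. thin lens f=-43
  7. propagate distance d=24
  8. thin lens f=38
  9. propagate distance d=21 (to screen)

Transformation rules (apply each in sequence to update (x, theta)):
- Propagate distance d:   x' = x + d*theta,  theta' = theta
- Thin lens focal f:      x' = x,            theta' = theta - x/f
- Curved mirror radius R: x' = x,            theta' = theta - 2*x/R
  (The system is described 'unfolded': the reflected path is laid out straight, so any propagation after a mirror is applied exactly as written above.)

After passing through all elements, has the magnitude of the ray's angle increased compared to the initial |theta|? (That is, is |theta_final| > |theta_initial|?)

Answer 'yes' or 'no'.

Answer: no

Derivation:
Initial: x=2.0000 theta=0.4000
After 1 (propagate distance d=24): x=11.6000 theta=0.4000
After 2 (thin lens f=10): x=11.6000 theta=-0.7600
After 3 (propagate distance d=18): x=-2.0800 theta=-0.7600
After 4 (thin lens f=-45): x=-2.0800 theta=-907/1125 (≈-0.8062)
After 5 (propagate distance d=28): x=-27736/1125 (≈-24.6542) theta=-907/1125 (≈-0.8062)
After 6 (thin lens f=-43): x=-27736/1125 (≈-24.6542) theta=-66737/48375 (≈-1.3796)
After 7 (propagate distance d=24): x=-2794336/48375 (≈-57.7641) theta=-66737/48375 (≈-1.3796)
After 8 (thin lens f=38): x=-2794336/48375 (≈-57.7641) theta=8611/61275 (≈0.1405)
After 9 (propagate distance d=21 (to screen)): x=-50379919/919125 (≈-54.8129) theta=8611/61275 (≈0.1405)
|theta_initial|=0.4000 |theta_final|=8611/61275 (≈0.1405) -> not increased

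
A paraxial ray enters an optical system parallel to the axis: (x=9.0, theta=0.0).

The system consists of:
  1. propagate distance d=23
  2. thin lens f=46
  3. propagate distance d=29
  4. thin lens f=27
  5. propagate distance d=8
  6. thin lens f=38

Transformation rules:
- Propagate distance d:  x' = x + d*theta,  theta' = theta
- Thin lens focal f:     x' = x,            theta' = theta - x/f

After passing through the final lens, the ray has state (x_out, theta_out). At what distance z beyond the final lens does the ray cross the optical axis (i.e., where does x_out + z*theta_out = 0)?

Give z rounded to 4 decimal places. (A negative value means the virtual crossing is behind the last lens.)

Initial: x=9.0000 theta=0.0000
After 1 (propagate distance d=23): x=9.0000 theta=0.0000
After 2 (thin lens f=46): x=9.0000 theta=-9/46 (≈-0.1957)
After 3 (propagate distance d=29): x=153/46 (≈3.3261) theta=-9/46 (≈-0.1957)
After 4 (thin lens f=27): x=153/46 (≈3.3261) theta=-22/69 (≈-0.3188)
After 5 (propagate distance d=8): x=107/138 (≈0.7754) theta=-22/69 (≈-0.3188)
After 6 (thin lens f=38): x=107/138 (≈0.7754) theta=-593/1748 (≈-0.3392)
z_focus = -x_out/theta_out = -(107/138)/(-593/1748) = 4066/1779 ≈ 2.2856
Rounded to 4 decimal places: z = 2.2856

Answer: 2.2856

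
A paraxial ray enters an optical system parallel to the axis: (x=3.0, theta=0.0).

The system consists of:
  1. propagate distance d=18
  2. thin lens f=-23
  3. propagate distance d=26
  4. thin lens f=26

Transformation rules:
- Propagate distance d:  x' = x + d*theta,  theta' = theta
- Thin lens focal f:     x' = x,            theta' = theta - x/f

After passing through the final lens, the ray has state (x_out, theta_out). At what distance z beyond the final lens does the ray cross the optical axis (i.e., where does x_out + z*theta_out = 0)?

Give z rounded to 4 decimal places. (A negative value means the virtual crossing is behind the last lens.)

Initial: x=3.0000 theta=0.0000
After 1 (propagate distance d=18): x=3.0000 theta=0.0000
After 2 (thin lens f=-23): x=3.0000 theta=3/23 (≈0.1304)
After 3 (propagate distance d=26): x=147/23 (≈6.3913) theta=3/23 (≈0.1304)
After 4 (thin lens f=26): x=147/23 (≈6.3913) theta=-3/26 (≈-0.1154)
z_focus = -x_out/theta_out = -(147/23)/(-3/26) = 1274/23 ≈ 55.3913
Rounded to 4 decimal places: z = 55.3913

Answer: 55.3913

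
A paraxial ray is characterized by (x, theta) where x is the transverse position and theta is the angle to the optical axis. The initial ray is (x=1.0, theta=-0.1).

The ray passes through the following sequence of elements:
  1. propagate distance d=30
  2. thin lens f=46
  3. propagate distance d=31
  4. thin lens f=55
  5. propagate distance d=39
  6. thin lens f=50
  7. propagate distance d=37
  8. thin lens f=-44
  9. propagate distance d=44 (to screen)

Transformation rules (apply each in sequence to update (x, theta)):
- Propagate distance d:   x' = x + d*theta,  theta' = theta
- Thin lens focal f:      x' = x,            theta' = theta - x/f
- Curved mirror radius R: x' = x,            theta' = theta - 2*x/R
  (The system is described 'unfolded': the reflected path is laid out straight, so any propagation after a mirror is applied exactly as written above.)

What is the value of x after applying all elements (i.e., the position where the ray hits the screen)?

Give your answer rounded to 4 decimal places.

Answer: 2.5671

Derivation:
Initial: x=1.0000 theta=-0.1000
After 1 (propagate distance d=30): x=-2.0000 theta=-0.1000
After 2 (thin lens f=46): x=-2.0000 theta=-13/230 (≈-0.0565)
After 3 (propagate distance d=31): x=-863/230 (≈-3.7522) theta=-13/230 (≈-0.0565)
After 4 (thin lens f=55): x=-863/230 (≈-3.7522) theta=74/6325 (≈0.0117)
After 5 (propagate distance d=39): x=-41693/12650 (≈-3.2959) theta=74/6325 (≈0.0117)
After 6 (thin lens f=50): x=-41693/12650 (≈-3.2959) theta=4463/57500 (≈0.0776)
After 7 (propagate distance d=37): x=-268209/632500 (≈-0.4240) theta=4463/57500 (≈0.0776)
After 8 (thin lens f=-44): x=-268209/632500 (≈-0.4240) theta=1891883/27830000 (≈0.0680)
After 9 (propagate distance d=44 (to screen)): x=811837/316250 (≈2.5671) theta=1891883/27830000 (≈0.0680)
Rounded to 4 decimal places: x = 2.5671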